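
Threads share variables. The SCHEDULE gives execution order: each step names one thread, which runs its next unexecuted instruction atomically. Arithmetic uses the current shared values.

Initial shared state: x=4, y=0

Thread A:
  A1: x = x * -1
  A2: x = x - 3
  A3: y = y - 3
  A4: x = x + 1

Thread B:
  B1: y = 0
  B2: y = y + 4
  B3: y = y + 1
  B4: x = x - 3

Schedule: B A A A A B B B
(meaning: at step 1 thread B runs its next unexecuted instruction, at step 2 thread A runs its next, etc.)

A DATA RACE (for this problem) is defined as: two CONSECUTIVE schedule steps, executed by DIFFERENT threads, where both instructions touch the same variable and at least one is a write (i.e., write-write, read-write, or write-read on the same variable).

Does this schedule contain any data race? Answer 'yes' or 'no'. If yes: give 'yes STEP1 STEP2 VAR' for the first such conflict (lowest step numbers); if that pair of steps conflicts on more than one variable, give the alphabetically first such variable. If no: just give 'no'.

Steps 1,2: B(r=-,w=y) vs A(r=x,w=x). No conflict.
Steps 2,3: same thread (A). No race.
Steps 3,4: same thread (A). No race.
Steps 4,5: same thread (A). No race.
Steps 5,6: A(r=x,w=x) vs B(r=y,w=y). No conflict.
Steps 6,7: same thread (B). No race.
Steps 7,8: same thread (B). No race.

Answer: no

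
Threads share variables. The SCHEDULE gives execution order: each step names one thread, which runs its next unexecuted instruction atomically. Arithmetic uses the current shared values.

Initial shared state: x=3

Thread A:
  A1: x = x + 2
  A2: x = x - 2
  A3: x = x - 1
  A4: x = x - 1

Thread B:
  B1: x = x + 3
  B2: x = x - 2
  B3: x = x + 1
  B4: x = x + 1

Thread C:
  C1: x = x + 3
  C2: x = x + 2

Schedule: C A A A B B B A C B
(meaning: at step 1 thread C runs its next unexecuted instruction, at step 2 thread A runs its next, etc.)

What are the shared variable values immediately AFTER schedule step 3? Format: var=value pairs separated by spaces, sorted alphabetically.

Step 1: thread C executes C1 (x = x + 3). Shared: x=6. PCs: A@0 B@0 C@1
Step 2: thread A executes A1 (x = x + 2). Shared: x=8. PCs: A@1 B@0 C@1
Step 3: thread A executes A2 (x = x - 2). Shared: x=6. PCs: A@2 B@0 C@1

Answer: x=6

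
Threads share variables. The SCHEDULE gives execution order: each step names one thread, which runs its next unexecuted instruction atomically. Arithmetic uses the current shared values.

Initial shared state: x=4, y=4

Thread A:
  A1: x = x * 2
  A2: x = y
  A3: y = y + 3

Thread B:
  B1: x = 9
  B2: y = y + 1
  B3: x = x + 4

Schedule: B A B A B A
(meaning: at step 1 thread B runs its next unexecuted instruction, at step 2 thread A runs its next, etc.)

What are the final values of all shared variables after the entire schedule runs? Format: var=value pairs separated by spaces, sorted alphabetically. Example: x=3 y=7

Answer: x=9 y=8

Derivation:
Step 1: thread B executes B1 (x = 9). Shared: x=9 y=4. PCs: A@0 B@1
Step 2: thread A executes A1 (x = x * 2). Shared: x=18 y=4. PCs: A@1 B@1
Step 3: thread B executes B2 (y = y + 1). Shared: x=18 y=5. PCs: A@1 B@2
Step 4: thread A executes A2 (x = y). Shared: x=5 y=5. PCs: A@2 B@2
Step 5: thread B executes B3 (x = x + 4). Shared: x=9 y=5. PCs: A@2 B@3
Step 6: thread A executes A3 (y = y + 3). Shared: x=9 y=8. PCs: A@3 B@3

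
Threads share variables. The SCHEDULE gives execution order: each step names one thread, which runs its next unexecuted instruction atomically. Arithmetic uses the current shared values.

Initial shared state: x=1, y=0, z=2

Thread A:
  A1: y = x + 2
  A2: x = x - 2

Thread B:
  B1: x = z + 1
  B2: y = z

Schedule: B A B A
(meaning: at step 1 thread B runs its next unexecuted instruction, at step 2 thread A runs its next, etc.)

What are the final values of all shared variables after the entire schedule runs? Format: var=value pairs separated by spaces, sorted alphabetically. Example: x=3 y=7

Answer: x=1 y=2 z=2

Derivation:
Step 1: thread B executes B1 (x = z + 1). Shared: x=3 y=0 z=2. PCs: A@0 B@1
Step 2: thread A executes A1 (y = x + 2). Shared: x=3 y=5 z=2. PCs: A@1 B@1
Step 3: thread B executes B2 (y = z). Shared: x=3 y=2 z=2. PCs: A@1 B@2
Step 4: thread A executes A2 (x = x - 2). Shared: x=1 y=2 z=2. PCs: A@2 B@2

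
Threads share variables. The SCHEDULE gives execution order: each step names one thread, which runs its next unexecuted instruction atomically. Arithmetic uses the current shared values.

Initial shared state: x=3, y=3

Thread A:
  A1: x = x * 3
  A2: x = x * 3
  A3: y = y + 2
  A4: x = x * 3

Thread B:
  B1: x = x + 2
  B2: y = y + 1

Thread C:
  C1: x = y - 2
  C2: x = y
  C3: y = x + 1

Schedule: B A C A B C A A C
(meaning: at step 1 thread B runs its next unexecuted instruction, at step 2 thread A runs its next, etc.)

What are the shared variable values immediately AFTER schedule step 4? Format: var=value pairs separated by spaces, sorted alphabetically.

Answer: x=3 y=3

Derivation:
Step 1: thread B executes B1 (x = x + 2). Shared: x=5 y=3. PCs: A@0 B@1 C@0
Step 2: thread A executes A1 (x = x * 3). Shared: x=15 y=3. PCs: A@1 B@1 C@0
Step 3: thread C executes C1 (x = y - 2). Shared: x=1 y=3. PCs: A@1 B@1 C@1
Step 4: thread A executes A2 (x = x * 3). Shared: x=3 y=3. PCs: A@2 B@1 C@1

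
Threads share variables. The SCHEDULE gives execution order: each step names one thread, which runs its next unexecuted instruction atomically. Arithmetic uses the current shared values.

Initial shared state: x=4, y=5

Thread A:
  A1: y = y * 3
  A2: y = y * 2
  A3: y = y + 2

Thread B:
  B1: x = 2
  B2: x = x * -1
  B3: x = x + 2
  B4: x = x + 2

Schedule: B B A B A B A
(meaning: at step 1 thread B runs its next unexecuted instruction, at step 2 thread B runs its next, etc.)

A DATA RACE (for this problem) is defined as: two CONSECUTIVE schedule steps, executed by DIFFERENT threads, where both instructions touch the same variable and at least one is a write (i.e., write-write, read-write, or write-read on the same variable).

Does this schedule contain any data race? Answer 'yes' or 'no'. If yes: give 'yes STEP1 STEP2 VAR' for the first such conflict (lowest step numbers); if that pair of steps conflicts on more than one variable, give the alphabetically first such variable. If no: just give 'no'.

Steps 1,2: same thread (B). No race.
Steps 2,3: B(r=x,w=x) vs A(r=y,w=y). No conflict.
Steps 3,4: A(r=y,w=y) vs B(r=x,w=x). No conflict.
Steps 4,5: B(r=x,w=x) vs A(r=y,w=y). No conflict.
Steps 5,6: A(r=y,w=y) vs B(r=x,w=x). No conflict.
Steps 6,7: B(r=x,w=x) vs A(r=y,w=y). No conflict.

Answer: no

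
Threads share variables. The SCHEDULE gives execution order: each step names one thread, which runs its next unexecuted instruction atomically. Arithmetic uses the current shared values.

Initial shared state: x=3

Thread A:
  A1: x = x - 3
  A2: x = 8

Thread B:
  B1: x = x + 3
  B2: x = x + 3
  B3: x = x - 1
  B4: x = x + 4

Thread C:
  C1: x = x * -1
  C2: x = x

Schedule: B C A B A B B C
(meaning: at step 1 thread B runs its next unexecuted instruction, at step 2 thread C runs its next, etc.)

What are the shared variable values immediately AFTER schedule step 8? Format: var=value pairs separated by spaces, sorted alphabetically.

Answer: x=11

Derivation:
Step 1: thread B executes B1 (x = x + 3). Shared: x=6. PCs: A@0 B@1 C@0
Step 2: thread C executes C1 (x = x * -1). Shared: x=-6. PCs: A@0 B@1 C@1
Step 3: thread A executes A1 (x = x - 3). Shared: x=-9. PCs: A@1 B@1 C@1
Step 4: thread B executes B2 (x = x + 3). Shared: x=-6. PCs: A@1 B@2 C@1
Step 5: thread A executes A2 (x = 8). Shared: x=8. PCs: A@2 B@2 C@1
Step 6: thread B executes B3 (x = x - 1). Shared: x=7. PCs: A@2 B@3 C@1
Step 7: thread B executes B4 (x = x + 4). Shared: x=11. PCs: A@2 B@4 C@1
Step 8: thread C executes C2 (x = x). Shared: x=11. PCs: A@2 B@4 C@2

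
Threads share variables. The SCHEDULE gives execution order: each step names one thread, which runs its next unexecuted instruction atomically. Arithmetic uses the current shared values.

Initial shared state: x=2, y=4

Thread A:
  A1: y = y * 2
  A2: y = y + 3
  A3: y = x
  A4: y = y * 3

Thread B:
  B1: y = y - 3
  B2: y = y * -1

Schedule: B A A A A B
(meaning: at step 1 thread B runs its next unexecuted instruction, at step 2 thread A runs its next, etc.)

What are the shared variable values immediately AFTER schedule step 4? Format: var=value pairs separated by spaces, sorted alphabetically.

Step 1: thread B executes B1 (y = y - 3). Shared: x=2 y=1. PCs: A@0 B@1
Step 2: thread A executes A1 (y = y * 2). Shared: x=2 y=2. PCs: A@1 B@1
Step 3: thread A executes A2 (y = y + 3). Shared: x=2 y=5. PCs: A@2 B@1
Step 4: thread A executes A3 (y = x). Shared: x=2 y=2. PCs: A@3 B@1

Answer: x=2 y=2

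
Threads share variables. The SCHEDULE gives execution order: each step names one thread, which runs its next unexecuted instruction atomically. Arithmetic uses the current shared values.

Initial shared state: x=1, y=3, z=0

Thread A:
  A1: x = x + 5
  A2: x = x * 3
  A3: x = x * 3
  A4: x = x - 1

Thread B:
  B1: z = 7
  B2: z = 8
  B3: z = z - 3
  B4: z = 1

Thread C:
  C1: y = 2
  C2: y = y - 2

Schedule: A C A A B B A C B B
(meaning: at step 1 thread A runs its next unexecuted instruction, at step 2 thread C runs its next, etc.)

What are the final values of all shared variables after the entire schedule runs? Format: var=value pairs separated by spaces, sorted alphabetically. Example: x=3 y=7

Answer: x=53 y=0 z=1

Derivation:
Step 1: thread A executes A1 (x = x + 5). Shared: x=6 y=3 z=0. PCs: A@1 B@0 C@0
Step 2: thread C executes C1 (y = 2). Shared: x=6 y=2 z=0. PCs: A@1 B@0 C@1
Step 3: thread A executes A2 (x = x * 3). Shared: x=18 y=2 z=0. PCs: A@2 B@0 C@1
Step 4: thread A executes A3 (x = x * 3). Shared: x=54 y=2 z=0. PCs: A@3 B@0 C@1
Step 5: thread B executes B1 (z = 7). Shared: x=54 y=2 z=7. PCs: A@3 B@1 C@1
Step 6: thread B executes B2 (z = 8). Shared: x=54 y=2 z=8. PCs: A@3 B@2 C@1
Step 7: thread A executes A4 (x = x - 1). Shared: x=53 y=2 z=8. PCs: A@4 B@2 C@1
Step 8: thread C executes C2 (y = y - 2). Shared: x=53 y=0 z=8. PCs: A@4 B@2 C@2
Step 9: thread B executes B3 (z = z - 3). Shared: x=53 y=0 z=5. PCs: A@4 B@3 C@2
Step 10: thread B executes B4 (z = 1). Shared: x=53 y=0 z=1. PCs: A@4 B@4 C@2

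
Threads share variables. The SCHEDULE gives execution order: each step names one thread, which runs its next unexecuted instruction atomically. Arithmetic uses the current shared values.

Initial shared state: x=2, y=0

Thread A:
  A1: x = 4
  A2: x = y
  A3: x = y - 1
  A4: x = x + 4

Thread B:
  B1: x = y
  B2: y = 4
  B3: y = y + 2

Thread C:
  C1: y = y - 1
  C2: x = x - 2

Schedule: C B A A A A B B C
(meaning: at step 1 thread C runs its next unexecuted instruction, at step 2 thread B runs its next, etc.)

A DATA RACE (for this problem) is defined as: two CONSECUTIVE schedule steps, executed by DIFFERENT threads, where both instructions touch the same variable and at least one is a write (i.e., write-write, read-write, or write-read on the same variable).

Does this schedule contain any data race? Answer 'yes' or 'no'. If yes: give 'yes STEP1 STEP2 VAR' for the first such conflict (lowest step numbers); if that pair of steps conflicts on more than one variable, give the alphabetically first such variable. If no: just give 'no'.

Steps 1,2: C(y = y - 1) vs B(x = y). RACE on y (W-R).
Steps 2,3: B(x = y) vs A(x = 4). RACE on x (W-W).
Steps 3,4: same thread (A). No race.
Steps 4,5: same thread (A). No race.
Steps 5,6: same thread (A). No race.
Steps 6,7: A(r=x,w=x) vs B(r=-,w=y). No conflict.
Steps 7,8: same thread (B). No race.
Steps 8,9: B(r=y,w=y) vs C(r=x,w=x). No conflict.
First conflict at steps 1,2.

Answer: yes 1 2 y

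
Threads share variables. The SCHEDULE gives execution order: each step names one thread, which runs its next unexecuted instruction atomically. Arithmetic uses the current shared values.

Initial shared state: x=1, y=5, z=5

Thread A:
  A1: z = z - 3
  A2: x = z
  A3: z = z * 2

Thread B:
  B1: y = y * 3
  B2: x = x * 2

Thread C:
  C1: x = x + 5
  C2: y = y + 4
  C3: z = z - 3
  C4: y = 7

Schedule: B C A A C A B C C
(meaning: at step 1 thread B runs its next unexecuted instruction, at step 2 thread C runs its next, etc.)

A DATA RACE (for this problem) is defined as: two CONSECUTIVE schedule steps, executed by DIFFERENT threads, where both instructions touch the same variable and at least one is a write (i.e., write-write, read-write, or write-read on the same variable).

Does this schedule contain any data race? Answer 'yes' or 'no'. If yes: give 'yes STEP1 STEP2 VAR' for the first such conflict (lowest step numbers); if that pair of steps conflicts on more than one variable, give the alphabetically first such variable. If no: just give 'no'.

Answer: no

Derivation:
Steps 1,2: B(r=y,w=y) vs C(r=x,w=x). No conflict.
Steps 2,3: C(r=x,w=x) vs A(r=z,w=z). No conflict.
Steps 3,4: same thread (A). No race.
Steps 4,5: A(r=z,w=x) vs C(r=y,w=y). No conflict.
Steps 5,6: C(r=y,w=y) vs A(r=z,w=z). No conflict.
Steps 6,7: A(r=z,w=z) vs B(r=x,w=x). No conflict.
Steps 7,8: B(r=x,w=x) vs C(r=z,w=z). No conflict.
Steps 8,9: same thread (C). No race.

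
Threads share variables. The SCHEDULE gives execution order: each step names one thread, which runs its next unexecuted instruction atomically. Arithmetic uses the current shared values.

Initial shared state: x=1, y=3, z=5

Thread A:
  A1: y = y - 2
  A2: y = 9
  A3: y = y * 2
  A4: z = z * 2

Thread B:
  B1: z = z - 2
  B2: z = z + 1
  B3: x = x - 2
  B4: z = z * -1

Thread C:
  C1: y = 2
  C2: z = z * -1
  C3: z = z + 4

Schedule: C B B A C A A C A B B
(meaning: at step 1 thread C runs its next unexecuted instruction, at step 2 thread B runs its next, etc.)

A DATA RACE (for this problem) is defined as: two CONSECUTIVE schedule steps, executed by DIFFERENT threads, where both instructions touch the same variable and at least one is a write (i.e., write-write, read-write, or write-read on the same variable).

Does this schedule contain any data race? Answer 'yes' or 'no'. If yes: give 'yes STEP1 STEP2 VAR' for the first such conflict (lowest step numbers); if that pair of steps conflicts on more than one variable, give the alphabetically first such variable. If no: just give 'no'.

Answer: yes 8 9 z

Derivation:
Steps 1,2: C(r=-,w=y) vs B(r=z,w=z). No conflict.
Steps 2,3: same thread (B). No race.
Steps 3,4: B(r=z,w=z) vs A(r=y,w=y). No conflict.
Steps 4,5: A(r=y,w=y) vs C(r=z,w=z). No conflict.
Steps 5,6: C(r=z,w=z) vs A(r=-,w=y). No conflict.
Steps 6,7: same thread (A). No race.
Steps 7,8: A(r=y,w=y) vs C(r=z,w=z). No conflict.
Steps 8,9: C(z = z + 4) vs A(z = z * 2). RACE on z (W-W).
Steps 9,10: A(r=z,w=z) vs B(r=x,w=x). No conflict.
Steps 10,11: same thread (B). No race.
First conflict at steps 8,9.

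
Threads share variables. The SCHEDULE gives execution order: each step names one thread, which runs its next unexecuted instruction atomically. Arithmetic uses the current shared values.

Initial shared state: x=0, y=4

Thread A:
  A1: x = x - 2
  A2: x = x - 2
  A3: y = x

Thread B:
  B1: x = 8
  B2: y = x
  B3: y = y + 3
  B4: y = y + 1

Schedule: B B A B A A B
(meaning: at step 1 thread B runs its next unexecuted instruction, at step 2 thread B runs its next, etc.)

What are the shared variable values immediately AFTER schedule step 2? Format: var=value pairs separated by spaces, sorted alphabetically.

Answer: x=8 y=8

Derivation:
Step 1: thread B executes B1 (x = 8). Shared: x=8 y=4. PCs: A@0 B@1
Step 2: thread B executes B2 (y = x). Shared: x=8 y=8. PCs: A@0 B@2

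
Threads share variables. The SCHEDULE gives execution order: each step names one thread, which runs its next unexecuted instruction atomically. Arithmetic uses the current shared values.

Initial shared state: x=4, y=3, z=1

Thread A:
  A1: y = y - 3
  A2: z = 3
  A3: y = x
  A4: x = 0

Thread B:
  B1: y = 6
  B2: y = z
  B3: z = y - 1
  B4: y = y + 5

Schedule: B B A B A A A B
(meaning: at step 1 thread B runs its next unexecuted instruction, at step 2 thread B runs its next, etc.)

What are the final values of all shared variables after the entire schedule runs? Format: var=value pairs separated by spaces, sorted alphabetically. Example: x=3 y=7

Answer: x=0 y=9 z=3

Derivation:
Step 1: thread B executes B1 (y = 6). Shared: x=4 y=6 z=1. PCs: A@0 B@1
Step 2: thread B executes B2 (y = z). Shared: x=4 y=1 z=1. PCs: A@0 B@2
Step 3: thread A executes A1 (y = y - 3). Shared: x=4 y=-2 z=1. PCs: A@1 B@2
Step 4: thread B executes B3 (z = y - 1). Shared: x=4 y=-2 z=-3. PCs: A@1 B@3
Step 5: thread A executes A2 (z = 3). Shared: x=4 y=-2 z=3. PCs: A@2 B@3
Step 6: thread A executes A3 (y = x). Shared: x=4 y=4 z=3. PCs: A@3 B@3
Step 7: thread A executes A4 (x = 0). Shared: x=0 y=4 z=3. PCs: A@4 B@3
Step 8: thread B executes B4 (y = y + 5). Shared: x=0 y=9 z=3. PCs: A@4 B@4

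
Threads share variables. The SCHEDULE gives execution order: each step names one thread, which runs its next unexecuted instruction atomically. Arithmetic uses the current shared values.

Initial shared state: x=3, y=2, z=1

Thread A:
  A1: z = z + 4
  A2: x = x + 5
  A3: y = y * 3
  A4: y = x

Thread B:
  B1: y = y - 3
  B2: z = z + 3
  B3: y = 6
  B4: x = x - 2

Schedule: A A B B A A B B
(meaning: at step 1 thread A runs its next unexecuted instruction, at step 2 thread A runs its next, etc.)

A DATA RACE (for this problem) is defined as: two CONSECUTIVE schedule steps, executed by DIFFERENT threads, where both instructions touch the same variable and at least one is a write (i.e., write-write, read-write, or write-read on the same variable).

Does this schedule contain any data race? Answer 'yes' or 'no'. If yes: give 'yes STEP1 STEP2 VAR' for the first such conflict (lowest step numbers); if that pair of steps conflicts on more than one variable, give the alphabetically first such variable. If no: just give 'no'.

Answer: yes 6 7 y

Derivation:
Steps 1,2: same thread (A). No race.
Steps 2,3: A(r=x,w=x) vs B(r=y,w=y). No conflict.
Steps 3,4: same thread (B). No race.
Steps 4,5: B(r=z,w=z) vs A(r=y,w=y). No conflict.
Steps 5,6: same thread (A). No race.
Steps 6,7: A(y = x) vs B(y = 6). RACE on y (W-W).
Steps 7,8: same thread (B). No race.
First conflict at steps 6,7.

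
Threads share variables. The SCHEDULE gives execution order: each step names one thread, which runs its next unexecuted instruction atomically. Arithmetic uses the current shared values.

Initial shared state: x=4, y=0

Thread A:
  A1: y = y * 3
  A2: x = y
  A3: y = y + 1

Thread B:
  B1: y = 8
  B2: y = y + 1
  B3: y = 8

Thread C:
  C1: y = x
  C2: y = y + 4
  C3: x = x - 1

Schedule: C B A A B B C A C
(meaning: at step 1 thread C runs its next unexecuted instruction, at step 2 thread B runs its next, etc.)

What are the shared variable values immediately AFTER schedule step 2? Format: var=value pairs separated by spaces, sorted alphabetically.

Step 1: thread C executes C1 (y = x). Shared: x=4 y=4. PCs: A@0 B@0 C@1
Step 2: thread B executes B1 (y = 8). Shared: x=4 y=8. PCs: A@0 B@1 C@1

Answer: x=4 y=8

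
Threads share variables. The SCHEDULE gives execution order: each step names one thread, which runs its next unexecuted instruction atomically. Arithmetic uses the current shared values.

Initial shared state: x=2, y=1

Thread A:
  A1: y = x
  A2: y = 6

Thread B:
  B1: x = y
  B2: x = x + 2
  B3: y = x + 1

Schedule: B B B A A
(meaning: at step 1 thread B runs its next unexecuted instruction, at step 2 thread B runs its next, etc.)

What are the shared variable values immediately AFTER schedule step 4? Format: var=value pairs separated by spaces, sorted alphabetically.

Step 1: thread B executes B1 (x = y). Shared: x=1 y=1. PCs: A@0 B@1
Step 2: thread B executes B2 (x = x + 2). Shared: x=3 y=1. PCs: A@0 B@2
Step 3: thread B executes B3 (y = x + 1). Shared: x=3 y=4. PCs: A@0 B@3
Step 4: thread A executes A1 (y = x). Shared: x=3 y=3. PCs: A@1 B@3

Answer: x=3 y=3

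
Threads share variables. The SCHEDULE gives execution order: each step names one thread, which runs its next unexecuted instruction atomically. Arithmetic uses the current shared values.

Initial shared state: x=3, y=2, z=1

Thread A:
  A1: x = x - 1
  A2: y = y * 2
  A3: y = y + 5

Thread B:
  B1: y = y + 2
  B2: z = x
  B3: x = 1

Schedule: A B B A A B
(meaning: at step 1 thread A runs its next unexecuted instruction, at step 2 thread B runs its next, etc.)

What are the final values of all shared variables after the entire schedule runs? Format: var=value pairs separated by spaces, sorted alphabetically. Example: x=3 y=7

Step 1: thread A executes A1 (x = x - 1). Shared: x=2 y=2 z=1. PCs: A@1 B@0
Step 2: thread B executes B1 (y = y + 2). Shared: x=2 y=4 z=1. PCs: A@1 B@1
Step 3: thread B executes B2 (z = x). Shared: x=2 y=4 z=2. PCs: A@1 B@2
Step 4: thread A executes A2 (y = y * 2). Shared: x=2 y=8 z=2. PCs: A@2 B@2
Step 5: thread A executes A3 (y = y + 5). Shared: x=2 y=13 z=2. PCs: A@3 B@2
Step 6: thread B executes B3 (x = 1). Shared: x=1 y=13 z=2. PCs: A@3 B@3

Answer: x=1 y=13 z=2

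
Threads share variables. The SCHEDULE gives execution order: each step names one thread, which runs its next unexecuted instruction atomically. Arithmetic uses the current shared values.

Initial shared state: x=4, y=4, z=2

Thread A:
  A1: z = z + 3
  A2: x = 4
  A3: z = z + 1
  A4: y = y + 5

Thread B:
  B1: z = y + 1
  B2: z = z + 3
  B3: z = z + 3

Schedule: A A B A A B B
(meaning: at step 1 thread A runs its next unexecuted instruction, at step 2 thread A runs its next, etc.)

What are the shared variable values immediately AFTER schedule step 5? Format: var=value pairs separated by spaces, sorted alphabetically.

Step 1: thread A executes A1 (z = z + 3). Shared: x=4 y=4 z=5. PCs: A@1 B@0
Step 2: thread A executes A2 (x = 4). Shared: x=4 y=4 z=5. PCs: A@2 B@0
Step 3: thread B executes B1 (z = y + 1). Shared: x=4 y=4 z=5. PCs: A@2 B@1
Step 4: thread A executes A3 (z = z + 1). Shared: x=4 y=4 z=6. PCs: A@3 B@1
Step 5: thread A executes A4 (y = y + 5). Shared: x=4 y=9 z=6. PCs: A@4 B@1

Answer: x=4 y=9 z=6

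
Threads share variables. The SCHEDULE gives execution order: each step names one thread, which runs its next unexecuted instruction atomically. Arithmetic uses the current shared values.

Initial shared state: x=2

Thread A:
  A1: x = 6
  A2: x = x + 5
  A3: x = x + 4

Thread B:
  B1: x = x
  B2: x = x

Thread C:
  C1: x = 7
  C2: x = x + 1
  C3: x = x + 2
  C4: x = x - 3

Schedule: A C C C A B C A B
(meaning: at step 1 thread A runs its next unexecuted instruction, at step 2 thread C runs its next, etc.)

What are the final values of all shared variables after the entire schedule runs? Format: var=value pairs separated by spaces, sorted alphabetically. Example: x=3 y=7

Step 1: thread A executes A1 (x = 6). Shared: x=6. PCs: A@1 B@0 C@0
Step 2: thread C executes C1 (x = 7). Shared: x=7. PCs: A@1 B@0 C@1
Step 3: thread C executes C2 (x = x + 1). Shared: x=8. PCs: A@1 B@0 C@2
Step 4: thread C executes C3 (x = x + 2). Shared: x=10. PCs: A@1 B@0 C@3
Step 5: thread A executes A2 (x = x + 5). Shared: x=15. PCs: A@2 B@0 C@3
Step 6: thread B executes B1 (x = x). Shared: x=15. PCs: A@2 B@1 C@3
Step 7: thread C executes C4 (x = x - 3). Shared: x=12. PCs: A@2 B@1 C@4
Step 8: thread A executes A3 (x = x + 4). Shared: x=16. PCs: A@3 B@1 C@4
Step 9: thread B executes B2 (x = x). Shared: x=16. PCs: A@3 B@2 C@4

Answer: x=16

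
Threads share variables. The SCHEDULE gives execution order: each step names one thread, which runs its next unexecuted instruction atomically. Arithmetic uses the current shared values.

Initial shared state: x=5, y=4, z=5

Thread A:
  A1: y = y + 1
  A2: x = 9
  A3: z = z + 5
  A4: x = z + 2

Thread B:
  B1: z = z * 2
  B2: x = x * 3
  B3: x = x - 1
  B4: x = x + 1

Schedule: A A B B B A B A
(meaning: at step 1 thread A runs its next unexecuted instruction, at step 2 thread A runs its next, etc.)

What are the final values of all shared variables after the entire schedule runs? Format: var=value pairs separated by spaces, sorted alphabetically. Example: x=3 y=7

Step 1: thread A executes A1 (y = y + 1). Shared: x=5 y=5 z=5. PCs: A@1 B@0
Step 2: thread A executes A2 (x = 9). Shared: x=9 y=5 z=5. PCs: A@2 B@0
Step 3: thread B executes B1 (z = z * 2). Shared: x=9 y=5 z=10. PCs: A@2 B@1
Step 4: thread B executes B2 (x = x * 3). Shared: x=27 y=5 z=10. PCs: A@2 B@2
Step 5: thread B executes B3 (x = x - 1). Shared: x=26 y=5 z=10. PCs: A@2 B@3
Step 6: thread A executes A3 (z = z + 5). Shared: x=26 y=5 z=15. PCs: A@3 B@3
Step 7: thread B executes B4 (x = x + 1). Shared: x=27 y=5 z=15. PCs: A@3 B@4
Step 8: thread A executes A4 (x = z + 2). Shared: x=17 y=5 z=15. PCs: A@4 B@4

Answer: x=17 y=5 z=15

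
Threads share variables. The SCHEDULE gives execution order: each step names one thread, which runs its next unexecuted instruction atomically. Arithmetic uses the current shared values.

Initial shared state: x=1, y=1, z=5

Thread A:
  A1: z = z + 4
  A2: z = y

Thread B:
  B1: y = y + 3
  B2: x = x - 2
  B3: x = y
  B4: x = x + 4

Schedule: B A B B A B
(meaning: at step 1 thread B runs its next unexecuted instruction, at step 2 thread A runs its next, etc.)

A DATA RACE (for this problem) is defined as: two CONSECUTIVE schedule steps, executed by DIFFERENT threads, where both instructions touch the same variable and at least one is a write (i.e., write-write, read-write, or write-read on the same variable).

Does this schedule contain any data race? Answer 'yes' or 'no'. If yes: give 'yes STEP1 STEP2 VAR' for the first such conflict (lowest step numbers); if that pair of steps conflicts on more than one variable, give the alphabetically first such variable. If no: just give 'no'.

Answer: no

Derivation:
Steps 1,2: B(r=y,w=y) vs A(r=z,w=z). No conflict.
Steps 2,3: A(r=z,w=z) vs B(r=x,w=x). No conflict.
Steps 3,4: same thread (B). No race.
Steps 4,5: B(r=y,w=x) vs A(r=y,w=z). No conflict.
Steps 5,6: A(r=y,w=z) vs B(r=x,w=x). No conflict.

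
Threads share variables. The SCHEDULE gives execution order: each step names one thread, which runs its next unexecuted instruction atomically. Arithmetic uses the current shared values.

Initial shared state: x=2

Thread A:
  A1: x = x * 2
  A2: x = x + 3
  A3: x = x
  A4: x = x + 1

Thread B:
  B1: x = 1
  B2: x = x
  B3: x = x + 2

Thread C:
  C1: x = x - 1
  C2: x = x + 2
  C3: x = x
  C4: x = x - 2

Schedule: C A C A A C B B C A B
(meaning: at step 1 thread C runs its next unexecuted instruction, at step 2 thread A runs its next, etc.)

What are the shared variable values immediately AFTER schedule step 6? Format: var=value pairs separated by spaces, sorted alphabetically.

Answer: x=7

Derivation:
Step 1: thread C executes C1 (x = x - 1). Shared: x=1. PCs: A@0 B@0 C@1
Step 2: thread A executes A1 (x = x * 2). Shared: x=2. PCs: A@1 B@0 C@1
Step 3: thread C executes C2 (x = x + 2). Shared: x=4. PCs: A@1 B@0 C@2
Step 4: thread A executes A2 (x = x + 3). Shared: x=7. PCs: A@2 B@0 C@2
Step 5: thread A executes A3 (x = x). Shared: x=7. PCs: A@3 B@0 C@2
Step 6: thread C executes C3 (x = x). Shared: x=7. PCs: A@3 B@0 C@3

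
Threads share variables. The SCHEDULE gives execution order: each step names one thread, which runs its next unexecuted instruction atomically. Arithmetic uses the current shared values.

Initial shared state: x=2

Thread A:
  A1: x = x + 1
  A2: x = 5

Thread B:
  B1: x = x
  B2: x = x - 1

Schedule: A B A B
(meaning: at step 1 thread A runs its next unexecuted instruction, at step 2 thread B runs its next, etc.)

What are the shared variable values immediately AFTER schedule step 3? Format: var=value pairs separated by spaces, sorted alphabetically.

Step 1: thread A executes A1 (x = x + 1). Shared: x=3. PCs: A@1 B@0
Step 2: thread B executes B1 (x = x). Shared: x=3. PCs: A@1 B@1
Step 3: thread A executes A2 (x = 5). Shared: x=5. PCs: A@2 B@1

Answer: x=5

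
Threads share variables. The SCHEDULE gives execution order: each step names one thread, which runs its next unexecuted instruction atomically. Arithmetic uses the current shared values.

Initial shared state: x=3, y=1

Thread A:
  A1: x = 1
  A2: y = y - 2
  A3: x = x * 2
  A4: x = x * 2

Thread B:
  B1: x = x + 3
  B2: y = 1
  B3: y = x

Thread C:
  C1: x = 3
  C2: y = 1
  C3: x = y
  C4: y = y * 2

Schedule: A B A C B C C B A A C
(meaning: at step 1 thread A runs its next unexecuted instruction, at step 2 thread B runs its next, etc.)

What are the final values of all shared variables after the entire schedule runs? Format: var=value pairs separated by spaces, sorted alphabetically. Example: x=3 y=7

Answer: x=4 y=2

Derivation:
Step 1: thread A executes A1 (x = 1). Shared: x=1 y=1. PCs: A@1 B@0 C@0
Step 2: thread B executes B1 (x = x + 3). Shared: x=4 y=1. PCs: A@1 B@1 C@0
Step 3: thread A executes A2 (y = y - 2). Shared: x=4 y=-1. PCs: A@2 B@1 C@0
Step 4: thread C executes C1 (x = 3). Shared: x=3 y=-1. PCs: A@2 B@1 C@1
Step 5: thread B executes B2 (y = 1). Shared: x=3 y=1. PCs: A@2 B@2 C@1
Step 6: thread C executes C2 (y = 1). Shared: x=3 y=1. PCs: A@2 B@2 C@2
Step 7: thread C executes C3 (x = y). Shared: x=1 y=1. PCs: A@2 B@2 C@3
Step 8: thread B executes B3 (y = x). Shared: x=1 y=1. PCs: A@2 B@3 C@3
Step 9: thread A executes A3 (x = x * 2). Shared: x=2 y=1. PCs: A@3 B@3 C@3
Step 10: thread A executes A4 (x = x * 2). Shared: x=4 y=1. PCs: A@4 B@3 C@3
Step 11: thread C executes C4 (y = y * 2). Shared: x=4 y=2. PCs: A@4 B@3 C@4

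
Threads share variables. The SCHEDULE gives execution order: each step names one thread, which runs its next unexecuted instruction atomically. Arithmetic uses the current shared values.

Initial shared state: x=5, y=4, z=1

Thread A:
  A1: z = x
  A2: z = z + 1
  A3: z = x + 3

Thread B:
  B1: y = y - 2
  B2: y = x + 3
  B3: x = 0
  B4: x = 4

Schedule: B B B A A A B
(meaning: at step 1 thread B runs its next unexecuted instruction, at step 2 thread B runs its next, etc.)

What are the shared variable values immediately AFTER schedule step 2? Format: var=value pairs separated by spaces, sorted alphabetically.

Step 1: thread B executes B1 (y = y - 2). Shared: x=5 y=2 z=1. PCs: A@0 B@1
Step 2: thread B executes B2 (y = x + 3). Shared: x=5 y=8 z=1. PCs: A@0 B@2

Answer: x=5 y=8 z=1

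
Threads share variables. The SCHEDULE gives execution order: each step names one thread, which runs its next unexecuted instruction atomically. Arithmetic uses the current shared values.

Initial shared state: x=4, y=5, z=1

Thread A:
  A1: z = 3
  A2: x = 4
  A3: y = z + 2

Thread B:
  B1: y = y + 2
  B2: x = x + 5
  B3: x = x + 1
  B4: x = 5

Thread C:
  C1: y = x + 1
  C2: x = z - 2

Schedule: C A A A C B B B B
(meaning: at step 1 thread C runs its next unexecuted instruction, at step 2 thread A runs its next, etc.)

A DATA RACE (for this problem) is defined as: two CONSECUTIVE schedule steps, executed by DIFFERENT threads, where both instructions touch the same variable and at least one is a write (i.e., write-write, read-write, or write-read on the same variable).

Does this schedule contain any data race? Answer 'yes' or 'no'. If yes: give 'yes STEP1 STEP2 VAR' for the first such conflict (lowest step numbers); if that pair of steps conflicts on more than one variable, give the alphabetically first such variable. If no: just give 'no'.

Answer: no

Derivation:
Steps 1,2: C(r=x,w=y) vs A(r=-,w=z). No conflict.
Steps 2,3: same thread (A). No race.
Steps 3,4: same thread (A). No race.
Steps 4,5: A(r=z,w=y) vs C(r=z,w=x). No conflict.
Steps 5,6: C(r=z,w=x) vs B(r=y,w=y). No conflict.
Steps 6,7: same thread (B). No race.
Steps 7,8: same thread (B). No race.
Steps 8,9: same thread (B). No race.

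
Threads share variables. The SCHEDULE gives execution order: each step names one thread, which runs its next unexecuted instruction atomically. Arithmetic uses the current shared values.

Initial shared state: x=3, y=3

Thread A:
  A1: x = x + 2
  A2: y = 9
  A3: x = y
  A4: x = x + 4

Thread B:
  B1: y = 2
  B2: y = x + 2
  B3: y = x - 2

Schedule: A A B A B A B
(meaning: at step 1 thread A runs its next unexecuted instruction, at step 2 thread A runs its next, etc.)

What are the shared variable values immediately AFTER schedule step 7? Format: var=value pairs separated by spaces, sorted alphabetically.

Step 1: thread A executes A1 (x = x + 2). Shared: x=5 y=3. PCs: A@1 B@0
Step 2: thread A executes A2 (y = 9). Shared: x=5 y=9. PCs: A@2 B@0
Step 3: thread B executes B1 (y = 2). Shared: x=5 y=2. PCs: A@2 B@1
Step 4: thread A executes A3 (x = y). Shared: x=2 y=2. PCs: A@3 B@1
Step 5: thread B executes B2 (y = x + 2). Shared: x=2 y=4. PCs: A@3 B@2
Step 6: thread A executes A4 (x = x + 4). Shared: x=6 y=4. PCs: A@4 B@2
Step 7: thread B executes B3 (y = x - 2). Shared: x=6 y=4. PCs: A@4 B@3

Answer: x=6 y=4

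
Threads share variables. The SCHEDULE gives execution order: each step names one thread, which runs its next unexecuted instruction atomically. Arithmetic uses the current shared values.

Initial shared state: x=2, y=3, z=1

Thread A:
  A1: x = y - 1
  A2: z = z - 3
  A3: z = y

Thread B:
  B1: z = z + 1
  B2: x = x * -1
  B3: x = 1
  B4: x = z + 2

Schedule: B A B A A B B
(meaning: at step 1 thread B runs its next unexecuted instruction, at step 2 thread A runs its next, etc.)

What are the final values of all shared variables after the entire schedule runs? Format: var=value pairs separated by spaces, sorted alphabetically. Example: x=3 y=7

Answer: x=5 y=3 z=3

Derivation:
Step 1: thread B executes B1 (z = z + 1). Shared: x=2 y=3 z=2. PCs: A@0 B@1
Step 2: thread A executes A1 (x = y - 1). Shared: x=2 y=3 z=2. PCs: A@1 B@1
Step 3: thread B executes B2 (x = x * -1). Shared: x=-2 y=3 z=2. PCs: A@1 B@2
Step 4: thread A executes A2 (z = z - 3). Shared: x=-2 y=3 z=-1. PCs: A@2 B@2
Step 5: thread A executes A3 (z = y). Shared: x=-2 y=3 z=3. PCs: A@3 B@2
Step 6: thread B executes B3 (x = 1). Shared: x=1 y=3 z=3. PCs: A@3 B@3
Step 7: thread B executes B4 (x = z + 2). Shared: x=5 y=3 z=3. PCs: A@3 B@4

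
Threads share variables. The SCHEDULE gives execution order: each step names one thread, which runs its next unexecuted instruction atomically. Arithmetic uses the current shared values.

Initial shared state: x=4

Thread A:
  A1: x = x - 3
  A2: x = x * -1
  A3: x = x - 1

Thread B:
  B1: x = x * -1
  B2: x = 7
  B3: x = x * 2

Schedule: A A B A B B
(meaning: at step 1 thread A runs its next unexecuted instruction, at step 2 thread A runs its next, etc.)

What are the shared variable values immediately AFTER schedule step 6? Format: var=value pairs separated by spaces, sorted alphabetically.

Answer: x=14

Derivation:
Step 1: thread A executes A1 (x = x - 3). Shared: x=1. PCs: A@1 B@0
Step 2: thread A executes A2 (x = x * -1). Shared: x=-1. PCs: A@2 B@0
Step 3: thread B executes B1 (x = x * -1). Shared: x=1. PCs: A@2 B@1
Step 4: thread A executes A3 (x = x - 1). Shared: x=0. PCs: A@3 B@1
Step 5: thread B executes B2 (x = 7). Shared: x=7. PCs: A@3 B@2
Step 6: thread B executes B3 (x = x * 2). Shared: x=14. PCs: A@3 B@3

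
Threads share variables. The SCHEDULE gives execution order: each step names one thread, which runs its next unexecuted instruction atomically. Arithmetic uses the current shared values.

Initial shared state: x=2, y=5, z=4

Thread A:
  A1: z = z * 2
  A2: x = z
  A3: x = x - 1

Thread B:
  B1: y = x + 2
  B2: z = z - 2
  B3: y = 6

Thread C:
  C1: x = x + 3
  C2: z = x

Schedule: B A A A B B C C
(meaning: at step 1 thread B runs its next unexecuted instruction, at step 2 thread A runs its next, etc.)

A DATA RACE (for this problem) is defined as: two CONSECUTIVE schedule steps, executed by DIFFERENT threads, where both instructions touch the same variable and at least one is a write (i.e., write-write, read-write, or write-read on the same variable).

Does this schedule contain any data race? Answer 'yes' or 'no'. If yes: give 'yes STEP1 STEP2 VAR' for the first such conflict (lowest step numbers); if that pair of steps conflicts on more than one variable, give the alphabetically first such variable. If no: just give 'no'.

Answer: no

Derivation:
Steps 1,2: B(r=x,w=y) vs A(r=z,w=z). No conflict.
Steps 2,3: same thread (A). No race.
Steps 3,4: same thread (A). No race.
Steps 4,5: A(r=x,w=x) vs B(r=z,w=z). No conflict.
Steps 5,6: same thread (B). No race.
Steps 6,7: B(r=-,w=y) vs C(r=x,w=x). No conflict.
Steps 7,8: same thread (C). No race.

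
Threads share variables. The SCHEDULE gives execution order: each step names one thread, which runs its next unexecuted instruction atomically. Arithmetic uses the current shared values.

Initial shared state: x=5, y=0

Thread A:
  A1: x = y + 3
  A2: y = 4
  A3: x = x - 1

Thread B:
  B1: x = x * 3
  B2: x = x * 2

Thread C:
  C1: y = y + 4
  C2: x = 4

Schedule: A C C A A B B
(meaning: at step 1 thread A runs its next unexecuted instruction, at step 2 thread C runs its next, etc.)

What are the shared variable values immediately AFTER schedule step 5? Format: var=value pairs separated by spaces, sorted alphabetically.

Step 1: thread A executes A1 (x = y + 3). Shared: x=3 y=0. PCs: A@1 B@0 C@0
Step 2: thread C executes C1 (y = y + 4). Shared: x=3 y=4. PCs: A@1 B@0 C@1
Step 3: thread C executes C2 (x = 4). Shared: x=4 y=4. PCs: A@1 B@0 C@2
Step 4: thread A executes A2 (y = 4). Shared: x=4 y=4. PCs: A@2 B@0 C@2
Step 5: thread A executes A3 (x = x - 1). Shared: x=3 y=4. PCs: A@3 B@0 C@2

Answer: x=3 y=4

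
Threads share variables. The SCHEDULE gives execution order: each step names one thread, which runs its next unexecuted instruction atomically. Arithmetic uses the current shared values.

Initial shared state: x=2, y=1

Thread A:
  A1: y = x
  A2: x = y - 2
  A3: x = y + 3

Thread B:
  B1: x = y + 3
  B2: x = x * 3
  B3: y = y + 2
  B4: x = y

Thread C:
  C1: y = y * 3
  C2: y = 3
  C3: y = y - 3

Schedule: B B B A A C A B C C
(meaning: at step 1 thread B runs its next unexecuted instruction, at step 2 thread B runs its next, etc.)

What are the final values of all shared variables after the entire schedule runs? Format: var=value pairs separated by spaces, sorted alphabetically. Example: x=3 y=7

Answer: x=36 y=0

Derivation:
Step 1: thread B executes B1 (x = y + 3). Shared: x=4 y=1. PCs: A@0 B@1 C@0
Step 2: thread B executes B2 (x = x * 3). Shared: x=12 y=1. PCs: A@0 B@2 C@0
Step 3: thread B executes B3 (y = y + 2). Shared: x=12 y=3. PCs: A@0 B@3 C@0
Step 4: thread A executes A1 (y = x). Shared: x=12 y=12. PCs: A@1 B@3 C@0
Step 5: thread A executes A2 (x = y - 2). Shared: x=10 y=12. PCs: A@2 B@3 C@0
Step 6: thread C executes C1 (y = y * 3). Shared: x=10 y=36. PCs: A@2 B@3 C@1
Step 7: thread A executes A3 (x = y + 3). Shared: x=39 y=36. PCs: A@3 B@3 C@1
Step 8: thread B executes B4 (x = y). Shared: x=36 y=36. PCs: A@3 B@4 C@1
Step 9: thread C executes C2 (y = 3). Shared: x=36 y=3. PCs: A@3 B@4 C@2
Step 10: thread C executes C3 (y = y - 3). Shared: x=36 y=0. PCs: A@3 B@4 C@3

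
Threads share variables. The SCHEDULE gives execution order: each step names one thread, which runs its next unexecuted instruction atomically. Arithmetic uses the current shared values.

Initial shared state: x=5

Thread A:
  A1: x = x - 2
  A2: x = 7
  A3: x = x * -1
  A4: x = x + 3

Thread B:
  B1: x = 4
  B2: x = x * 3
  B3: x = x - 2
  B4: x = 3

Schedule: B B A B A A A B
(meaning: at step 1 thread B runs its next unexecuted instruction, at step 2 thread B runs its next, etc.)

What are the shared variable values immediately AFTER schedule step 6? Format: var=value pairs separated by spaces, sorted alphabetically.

Step 1: thread B executes B1 (x = 4). Shared: x=4. PCs: A@0 B@1
Step 2: thread B executes B2 (x = x * 3). Shared: x=12. PCs: A@0 B@2
Step 3: thread A executes A1 (x = x - 2). Shared: x=10. PCs: A@1 B@2
Step 4: thread B executes B3 (x = x - 2). Shared: x=8. PCs: A@1 B@3
Step 5: thread A executes A2 (x = 7). Shared: x=7. PCs: A@2 B@3
Step 6: thread A executes A3 (x = x * -1). Shared: x=-7. PCs: A@3 B@3

Answer: x=-7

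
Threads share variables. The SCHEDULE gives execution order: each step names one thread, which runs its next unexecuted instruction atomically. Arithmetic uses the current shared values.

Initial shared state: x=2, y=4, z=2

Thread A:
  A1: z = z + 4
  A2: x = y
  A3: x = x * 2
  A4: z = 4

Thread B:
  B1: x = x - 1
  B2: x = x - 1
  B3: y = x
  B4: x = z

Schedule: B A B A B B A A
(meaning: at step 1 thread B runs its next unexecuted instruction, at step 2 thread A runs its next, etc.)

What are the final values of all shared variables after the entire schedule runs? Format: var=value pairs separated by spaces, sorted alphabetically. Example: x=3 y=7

Answer: x=12 y=4 z=4

Derivation:
Step 1: thread B executes B1 (x = x - 1). Shared: x=1 y=4 z=2. PCs: A@0 B@1
Step 2: thread A executes A1 (z = z + 4). Shared: x=1 y=4 z=6. PCs: A@1 B@1
Step 3: thread B executes B2 (x = x - 1). Shared: x=0 y=4 z=6. PCs: A@1 B@2
Step 4: thread A executes A2 (x = y). Shared: x=4 y=4 z=6. PCs: A@2 B@2
Step 5: thread B executes B3 (y = x). Shared: x=4 y=4 z=6. PCs: A@2 B@3
Step 6: thread B executes B4 (x = z). Shared: x=6 y=4 z=6. PCs: A@2 B@4
Step 7: thread A executes A3 (x = x * 2). Shared: x=12 y=4 z=6. PCs: A@3 B@4
Step 8: thread A executes A4 (z = 4). Shared: x=12 y=4 z=4. PCs: A@4 B@4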